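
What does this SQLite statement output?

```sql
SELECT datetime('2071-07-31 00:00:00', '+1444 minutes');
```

1444 minutes = 24h 4m; +1444 minutes from 2071-07-31 00:00:00 is 2071-08-01 00:04:00 (crosses midnight).

2071-08-01 00:04:00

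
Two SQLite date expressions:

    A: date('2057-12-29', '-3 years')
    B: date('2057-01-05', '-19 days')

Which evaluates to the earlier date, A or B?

A = 2054-12-29.
B = 2056-12-17.
A is earlier.

A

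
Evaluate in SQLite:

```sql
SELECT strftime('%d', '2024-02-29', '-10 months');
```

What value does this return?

29

First apply '-10 months': 2024-02-29 → 2023-04-29.
`%d` extracts the 2-digit day of month: 29.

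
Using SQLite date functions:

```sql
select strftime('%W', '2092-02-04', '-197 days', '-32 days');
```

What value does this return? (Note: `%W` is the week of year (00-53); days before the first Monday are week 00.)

First apply '-197 days', '-32 days': 2092-02-04 → 2091-06-20.
2091-06-20 is a Wednesday. SQLite's %W counts Mondays since the year started; the result is 25.

25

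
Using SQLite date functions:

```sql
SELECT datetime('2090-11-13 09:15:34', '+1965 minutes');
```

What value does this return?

2090-11-14 18:00:34

1965 minutes = 32h 45m; +1965 minutes from 2090-11-13 09:15:34 is 2090-11-14 18:00:34 (crosses midnight).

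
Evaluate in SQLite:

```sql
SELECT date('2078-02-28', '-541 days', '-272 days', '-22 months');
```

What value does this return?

2074-02-08

Applying '-541 days' to 2078-02-28: counting 541 days back gives 2076-09-05.
Applying '-272 days' to 2076-09-05: counting 272 days back gives 2075-12-08.
Adding -22 months to 2075-12-08 gives 2074-02-08.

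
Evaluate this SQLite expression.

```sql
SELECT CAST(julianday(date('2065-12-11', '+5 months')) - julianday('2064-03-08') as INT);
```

794

Adding +5 months to 2065-12-11 gives 2066-05-11.
23 days remain in March 2064 after the 8th (31 − 8).
Full months from April 2064 through April 2066 contribute their day counts.
Then 11 days into May 2066.
Total: 23 + 30 + 31 + 30 + 31 + 31 + 30 + 31 + 30 + 31 + 31 + 28 + 31 + 30 + 31 + 30 + 31 + 31 + 30 + 31 + 30 + 31 + 31 + 28 + 31 + 30 + 11 = 794.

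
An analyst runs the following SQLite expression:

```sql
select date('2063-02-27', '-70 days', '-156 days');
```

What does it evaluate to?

Applying '-70 days' to 2063-02-27: counting 70 days back gives 2062-12-19.
Applying '-156 days' to 2062-12-19: counting 156 days back gives 2062-07-16.

2062-07-16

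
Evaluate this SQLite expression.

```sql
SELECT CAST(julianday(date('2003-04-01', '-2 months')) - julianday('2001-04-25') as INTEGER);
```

647

Adding -2 months to 2003-04-01 gives 2003-02-01.
5 days remain in April 2001 after the 25th (30 − 25).
Full months from May 2001 through January 2003 contribute their day counts.
Then 1 day into February 2003.
Total: 5 + 31 + 30 + 31 + 31 + 30 + 31 + 30 + 31 + 31 + 28 + 31 + 30 + 31 + 30 + 31 + 31 + 30 + 31 + 30 + 31 + 31 + 1 = 647.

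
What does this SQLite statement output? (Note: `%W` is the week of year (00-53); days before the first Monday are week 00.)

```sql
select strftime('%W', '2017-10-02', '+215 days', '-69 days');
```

08

First apply '+215 days', '-69 days': 2017-10-02 → 2018-02-25.
2018-02-25 is a Sunday. SQLite's %W counts Mondays since the year started; the result is 08.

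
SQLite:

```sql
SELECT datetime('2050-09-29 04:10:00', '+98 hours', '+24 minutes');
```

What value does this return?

+98 hours from 2050-09-29 04:10:00 is 2050-10-03 06:10:00 (crosses midnight).
+24 minutes from 2050-10-03 06:10:00 is 2050-10-03 06:34:00.

2050-10-03 06:34:00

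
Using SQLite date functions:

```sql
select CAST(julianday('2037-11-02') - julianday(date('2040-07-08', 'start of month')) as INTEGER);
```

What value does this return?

`start of month` rewinds 2040-07-08 to 2040-07-01.
28 days remain in November 2037 after the 2nd (30 − 2).
Full months from December 2037 through June 2040 contribute their day counts.
Then 1 day into July 2040.
Total: 28 + 31 + 31 + 28 + 31 + 30 + 31 + 30 + 31 + 31 + 30 + 31 + 30 + 31 + 31 + 28 + 31 + 30 + 31 + 30 + 31 + 31 + 30 + 31 + 30 + 31 + 31 + 29 + 31 + 30 + 31 + 30 + 1 = 972.
The subtraction is earlier − later, so the result is −972 → -972.

-972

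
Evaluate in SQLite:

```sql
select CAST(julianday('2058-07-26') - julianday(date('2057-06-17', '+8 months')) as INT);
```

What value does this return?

Adding +8 months to 2057-06-17 gives 2058-02-17.
11 days remain in February 2058 after the 17th (28 − 17).
March 2058: 31 days.
April 2058: 30 days.
May 2058: 31 days.
June 2058: 30 days.
Then 26 days into July 2058.
Total: 11 + 31 + 30 + 31 + 30 + 26 = 159.

159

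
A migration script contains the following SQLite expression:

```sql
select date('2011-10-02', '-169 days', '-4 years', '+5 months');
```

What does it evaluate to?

2007-09-16

Applying '-169 days' to 2011-10-02: counting 169 days back gives 2011-04-16.
Adding -4 years to 2011-04-16 gives 2007-04-16.
Adding +5 months to 2007-04-16 gives 2007-09-16.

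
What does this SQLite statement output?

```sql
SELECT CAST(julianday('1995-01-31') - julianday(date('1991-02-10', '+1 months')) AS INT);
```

1423

Adding +1 month to 1991-02-10 gives 1991-03-10.
21 days remain in March 1991 after the 10th (31 − 10).
Full months from April 1991 through December 1994 contribute their day counts.
Then 31 days into January 1995.
Total: 21 + 30 + 31 + 30 + 31 + 31 + 30 + 31 + 30 + 31 + 31 + 29 + 31 + 30 + 31 + 30 + 31 + 31 + 30 + 31 + 30 + 31 + 31 + 28 + 31 + 30 + 31 + 30 + 31 + 31 + 30 + 31 + 30 + 31 + 31 + 28 + 31 + 30 + 31 + 30 + 31 + 31 + 30 + 31 + 30 + 31 + 31 = 1423.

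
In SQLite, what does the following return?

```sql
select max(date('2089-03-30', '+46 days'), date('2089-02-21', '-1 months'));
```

2089-05-15

date('2089-03-30', '+46 days') → 2089-05-15.
date('2089-02-21', '-1 months') → 2089-01-21.
Later of the two is 2089-05-15.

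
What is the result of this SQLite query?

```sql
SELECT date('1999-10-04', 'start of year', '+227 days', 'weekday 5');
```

`start of year` rewinds 1999-10-04 to 1999-01-01.
Applying '+227 days' to 1999-01-01: counting 227 days forward gives 1999-08-16.
`weekday 5` advances to the next Friday; 1999-08-16 is a Monday, so it moves forward to 1999-08-20.

1999-08-20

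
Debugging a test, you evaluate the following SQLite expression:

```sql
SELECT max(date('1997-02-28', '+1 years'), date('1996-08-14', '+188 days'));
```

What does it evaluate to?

date('1997-02-28', '+1 years') → 1998-02-28.
date('1996-08-14', '+188 days') → 1997-02-18.
Later of the two is 1998-02-28.

1998-02-28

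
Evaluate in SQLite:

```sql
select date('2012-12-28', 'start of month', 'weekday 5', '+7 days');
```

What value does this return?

`start of month` rewinds 2012-12-28 to 2012-12-01.
`weekday 5` advances to the next Friday; 2012-12-01 is a Saturday, so it moves forward to 2012-12-07.
Advancing 7 more days within December lands on 2012-12-14.

2012-12-14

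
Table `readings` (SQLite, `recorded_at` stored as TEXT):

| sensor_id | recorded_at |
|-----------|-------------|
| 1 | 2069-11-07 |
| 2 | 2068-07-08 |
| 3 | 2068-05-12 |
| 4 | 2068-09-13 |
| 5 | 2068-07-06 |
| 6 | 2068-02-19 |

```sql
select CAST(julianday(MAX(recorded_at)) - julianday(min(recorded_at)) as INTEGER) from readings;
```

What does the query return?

MIN = 2068-02-19, MAX = 2069-11-07.
10 days remain in February 2068 after the 19th (29 − 19).
Full months from March 2068 through October 2069 contribute their day counts.
Then 7 days into November 2069.
Total: 10 + 31 + 30 + 31 + 30 + 31 + 31 + 30 + 31 + 30 + 31 + 31 + 28 + 31 + 30 + 31 + 30 + 31 + 31 + 30 + 31 + 7 = 627.

627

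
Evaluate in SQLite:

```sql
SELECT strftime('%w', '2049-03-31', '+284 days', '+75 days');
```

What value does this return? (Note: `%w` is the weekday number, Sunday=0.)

5

First apply '+284 days', '+75 days': 2049-03-31 → 2050-03-25.
2050-03-25 is a Friday; with Sunday=0 that is 5.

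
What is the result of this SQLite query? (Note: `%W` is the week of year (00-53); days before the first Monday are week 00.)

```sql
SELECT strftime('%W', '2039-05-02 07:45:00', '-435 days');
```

First apply '-435 days': 2039-05-02 07:45:00 → 2038-02-21 07:45:00.
2038-02-21 is a Sunday. SQLite's %W counts Mondays since the year started; the result is 07.

07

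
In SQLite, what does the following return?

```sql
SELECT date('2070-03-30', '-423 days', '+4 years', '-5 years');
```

Applying '-423 days' to 2070-03-30: counting 423 days back gives 2069-01-31.
Adding +4 years to 2069-01-31 gives 2073-01-31.
Adding -5 years to 2073-01-31 gives 2068-01-31.

2068-01-31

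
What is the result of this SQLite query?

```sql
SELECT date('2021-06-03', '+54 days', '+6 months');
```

2022-01-27

Applying '+54 days' to 2021-06-03: counting 54 days forward gives 2021-07-27.
Adding +6 months to 2021-07-27 gives 2022-01-27.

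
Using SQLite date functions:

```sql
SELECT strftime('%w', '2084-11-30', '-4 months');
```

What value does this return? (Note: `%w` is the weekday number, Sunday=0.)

0

First apply '-4 months': 2084-11-30 → 2084-07-30.
2084-07-30 is a Sunday; with Sunday=0 that is 0.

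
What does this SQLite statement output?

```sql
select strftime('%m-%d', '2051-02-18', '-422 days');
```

First apply '-422 days': 2051-02-18 → 2049-12-23.
`%m-%d` extracts the month-day: 12-23.

12-23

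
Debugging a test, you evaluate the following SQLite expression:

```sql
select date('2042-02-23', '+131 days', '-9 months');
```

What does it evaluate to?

2041-10-04

Applying '+131 days' to 2042-02-23: counting 131 days forward gives 2042-07-04.
Adding -9 months to 2042-07-04 gives 2041-10-04.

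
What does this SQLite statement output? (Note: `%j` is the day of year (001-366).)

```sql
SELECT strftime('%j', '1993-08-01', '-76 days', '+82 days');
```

219

First apply '-76 days', '+82 days': 1993-08-01 → 1993-08-07.
Day-of-year for 1993-08-07: days since 1993-01-01 inclusive = 219, zero-padded to 219.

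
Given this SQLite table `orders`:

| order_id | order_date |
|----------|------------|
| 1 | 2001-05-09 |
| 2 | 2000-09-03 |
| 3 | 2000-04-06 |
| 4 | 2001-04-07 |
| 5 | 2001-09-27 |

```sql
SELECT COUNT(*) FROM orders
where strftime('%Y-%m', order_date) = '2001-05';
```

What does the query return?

Rows with year-month 2001-05: 2001-05-09 → 1.

1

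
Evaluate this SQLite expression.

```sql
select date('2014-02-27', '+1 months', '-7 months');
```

2013-08-27

Adding +1 month to 2014-02-27 gives 2014-03-27.
Adding -7 months to 2014-03-27 gives 2013-08-27.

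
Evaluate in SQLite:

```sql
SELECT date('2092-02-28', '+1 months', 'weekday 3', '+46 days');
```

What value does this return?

2092-05-18

Adding +1 month to 2092-02-28 gives 2092-03-28.
`weekday 3` advances to the next Wednesday; 2092-03-28 is a Friday, so it moves forward to 2092-04-02.
Applying '+46 days' to 2092-04-02: counting 46 days forward gives 2092-05-18.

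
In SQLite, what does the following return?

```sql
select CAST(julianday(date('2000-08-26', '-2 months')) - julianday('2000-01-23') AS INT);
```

Adding -2 months to 2000-08-26 gives 2000-06-26.
8 days remain in January 2000 after the 23rd (31 − 23).
February 2000: 29 days (leap year).
March 2000: 31 days.
April 2000: 30 days.
May 2000: 31 days.
Then 26 days into June 2000.
Total: 8 + 29 + 31 + 30 + 31 + 26 = 155.

155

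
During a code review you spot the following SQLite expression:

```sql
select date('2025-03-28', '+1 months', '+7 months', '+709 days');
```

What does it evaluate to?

Adding +1 month to 2025-03-28 gives 2025-04-28.
Adding +7 months to 2025-04-28 gives 2025-11-28.
Applying '+709 days' to 2025-11-28: counting 709 days forward gives 2027-11-07.

2027-11-07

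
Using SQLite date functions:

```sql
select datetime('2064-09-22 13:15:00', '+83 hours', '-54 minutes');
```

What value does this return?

2064-09-25 23:21:00

+83 hours from 2064-09-22 13:15:00 is 2064-09-26 00:15:00 (crosses midnight).
-54 minutes from 2064-09-26 00:15:00 is 2064-09-25 23:21:00.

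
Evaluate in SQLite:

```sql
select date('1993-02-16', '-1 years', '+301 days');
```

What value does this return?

Adding -1 year to 1993-02-16 gives 1992-02-16.
Applying '+301 days' to 1992-02-16: counting 301 days forward gives 1992-12-13.

1992-12-13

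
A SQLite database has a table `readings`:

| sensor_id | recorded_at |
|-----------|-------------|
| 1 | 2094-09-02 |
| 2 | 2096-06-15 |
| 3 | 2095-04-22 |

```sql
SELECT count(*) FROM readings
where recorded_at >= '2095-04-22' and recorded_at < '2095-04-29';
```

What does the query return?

Rows in [2095-04-22, 2095-04-29): 2095-04-22 → 1 row.

1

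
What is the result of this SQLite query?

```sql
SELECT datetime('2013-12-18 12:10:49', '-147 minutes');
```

2013-12-18 09:43:49

147 minutes = 2h 27m; -147 minutes from 2013-12-18 12:10:49 is 2013-12-18 09:43:49.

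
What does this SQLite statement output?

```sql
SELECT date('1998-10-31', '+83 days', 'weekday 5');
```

1999-01-22

Applying '+83 days' to 1998-10-31: counting 83 days forward gives 1999-01-22.
`weekday 5` advances to the next Friday; 1999-01-22 is already a Friday, so it stays at 1999-01-22.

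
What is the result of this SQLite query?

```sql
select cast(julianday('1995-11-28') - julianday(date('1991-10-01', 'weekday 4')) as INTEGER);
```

`weekday 4` advances to the next Thursday; 1991-10-01 is a Tuesday, so it moves forward to 1991-10-03.
28 days remain in October 1991 after the 3rd (31 − 3).
Full months from November 1991 through October 1995 contribute their day counts.
Then 28 days into November 1995.
Total: 28 + 30 + 31 + 31 + 29 + 31 + 30 + 31 + 30 + 31 + 31 + 30 + 31 + 30 + 31 + 31 + 28 + 31 + 30 + 31 + 30 + 31 + 31 + 30 + 31 + 30 + 31 + 31 + 28 + 31 + 30 + 31 + 30 + 31 + 31 + 30 + 31 + 30 + 31 + 31 + 28 + 31 + 30 + 31 + 30 + 31 + 31 + 30 + 31 + 28 = 1517.

1517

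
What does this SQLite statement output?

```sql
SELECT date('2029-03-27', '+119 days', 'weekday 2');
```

2029-07-24

Applying '+119 days' to 2029-03-27: counting 119 days forward gives 2029-07-24.
`weekday 2` advances to the next Tuesday; 2029-07-24 is already a Tuesday, so it stays at 2029-07-24.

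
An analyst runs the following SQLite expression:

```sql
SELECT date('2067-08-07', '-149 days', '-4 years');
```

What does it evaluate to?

Applying '-149 days' to 2067-08-07: counting 149 days back gives 2067-03-11.
Adding -4 years to 2067-03-11 gives 2063-03-11.

2063-03-11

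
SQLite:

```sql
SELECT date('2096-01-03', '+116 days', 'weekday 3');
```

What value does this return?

Applying '+116 days' to 2096-01-03: counting 116 days forward gives 2096-04-28.
`weekday 3` advances to the next Wednesday; 2096-04-28 is a Saturday, so it moves forward to 2096-05-02.

2096-05-02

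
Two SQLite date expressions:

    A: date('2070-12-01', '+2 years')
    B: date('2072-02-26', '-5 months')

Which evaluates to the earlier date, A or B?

B

A = 2072-12-01.
B = 2071-09-26.
B is earlier.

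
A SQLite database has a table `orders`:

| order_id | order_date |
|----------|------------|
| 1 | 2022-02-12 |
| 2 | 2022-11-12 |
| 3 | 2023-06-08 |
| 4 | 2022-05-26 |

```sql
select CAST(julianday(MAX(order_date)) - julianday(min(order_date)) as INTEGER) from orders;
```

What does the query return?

MIN = 2022-02-12, MAX = 2023-06-08.
16 days remain in February 2022 after the 12th (28 − 12).
Full months from March 2022 through May 2023 contribute their day counts.
Then 8 days into June 2023.
Total: 16 + 31 + 30 + 31 + 30 + 31 + 31 + 30 + 31 + 30 + 31 + 31 + 28 + 31 + 30 + 31 + 8 = 481.

481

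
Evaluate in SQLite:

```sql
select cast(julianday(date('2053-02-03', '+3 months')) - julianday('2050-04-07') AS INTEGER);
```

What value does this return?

Adding +3 months to 2053-02-03 gives 2053-05-03.
23 days remain in April 2050 after the 7th (30 − 7).
Full months from May 2050 through April 2053 contribute their day counts.
Then 3 days into May 2053.
Total: 23 + 31 + 30 + 31 + 31 + 30 + 31 + 30 + 31 + 31 + 28 + 31 + 30 + 31 + 30 + 31 + 31 + 30 + 31 + 30 + 31 + 31 + 29 + 31 + 30 + 31 + 30 + 31 + 31 + 30 + 31 + 30 + 31 + 31 + 28 + 31 + 30 + 3 = 1122.

1122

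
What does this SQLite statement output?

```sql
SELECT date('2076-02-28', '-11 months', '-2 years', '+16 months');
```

2074-07-28

Adding -11 months to 2076-02-28 gives 2075-03-28.
Adding -2 years to 2075-03-28 gives 2073-03-28.
Adding +16 months to 2073-03-28 gives 2074-07-28.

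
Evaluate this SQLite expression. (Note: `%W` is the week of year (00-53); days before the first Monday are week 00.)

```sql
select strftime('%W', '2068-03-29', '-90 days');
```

52

First apply '-90 days': 2068-03-29 → 2067-12-30.
2067-12-30 is a Friday. SQLite's %W counts Mondays since the year started; the result is 52.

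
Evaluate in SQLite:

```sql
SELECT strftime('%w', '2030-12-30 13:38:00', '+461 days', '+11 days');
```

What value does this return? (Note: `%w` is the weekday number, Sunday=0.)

4

First apply '+461 days', '+11 days': 2030-12-30 13:38:00 → 2032-04-15 13:38:00.
2032-04-15 is a Thursday; with Sunday=0 that is 4.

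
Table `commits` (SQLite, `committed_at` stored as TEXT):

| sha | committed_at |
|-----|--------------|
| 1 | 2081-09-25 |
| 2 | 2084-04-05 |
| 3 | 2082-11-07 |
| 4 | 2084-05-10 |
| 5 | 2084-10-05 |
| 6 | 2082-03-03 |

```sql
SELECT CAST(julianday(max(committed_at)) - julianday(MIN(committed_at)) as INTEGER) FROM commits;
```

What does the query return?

MIN = 2081-09-25, MAX = 2084-10-05.
5 days remain in September 2081 after the 25th (30 − 25).
Full months from October 2081 through September 2084 contribute their day counts.
Then 5 days into October 2084.
Total: 5 + 31 + 30 + 31 + 31 + 28 + 31 + 30 + 31 + 30 + 31 + 31 + 30 + 31 + 30 + 31 + 31 + 28 + 31 + 30 + 31 + 30 + 31 + 31 + 30 + 31 + 30 + 31 + 31 + 29 + 31 + 30 + 31 + 30 + 31 + 31 + 30 + 5 = 1106.

1106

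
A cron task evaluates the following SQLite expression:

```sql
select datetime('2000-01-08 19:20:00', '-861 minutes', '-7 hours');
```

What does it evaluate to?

861 minutes = 14h 21m; -861 minutes from 2000-01-08 19:20:00 is 2000-01-08 04:59:00.
-7 hours from 2000-01-08 04:59:00 is 2000-01-07 21:59:00 (crosses midnight).

2000-01-07 21:59:00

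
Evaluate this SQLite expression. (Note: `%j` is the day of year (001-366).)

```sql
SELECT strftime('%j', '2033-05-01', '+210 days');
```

First apply '+210 days': 2033-05-01 → 2033-11-27.
Day-of-year for 2033-11-27: days since 2033-01-01 inclusive = 331, zero-padded to 331.

331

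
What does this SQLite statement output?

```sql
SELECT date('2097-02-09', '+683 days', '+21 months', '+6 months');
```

Applying '+683 days' to 2097-02-09: counting 683 days forward gives 2098-12-24.
Adding +21 months to 2098-12-24 gives 2100-09-24.
Adding +6 months to 2100-09-24 gives 2101-03-24.

2101-03-24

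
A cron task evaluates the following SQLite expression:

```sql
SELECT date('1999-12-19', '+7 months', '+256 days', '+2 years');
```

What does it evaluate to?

Adding +7 months to 1999-12-19 gives 2000-07-19.
Applying '+256 days' to 2000-07-19: counting 256 days forward gives 2001-04-01.
Adding +2 years to 2001-04-01 gives 2003-04-01.

2003-04-01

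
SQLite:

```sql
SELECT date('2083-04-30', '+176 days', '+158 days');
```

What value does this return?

Applying '+176 days' to 2083-04-30: counting 176 days forward gives 2083-10-23.
Applying '+158 days' to 2083-10-23: counting 158 days forward gives 2084-03-29.

2084-03-29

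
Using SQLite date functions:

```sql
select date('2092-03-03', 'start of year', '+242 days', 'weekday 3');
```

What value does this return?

2092-09-03

`start of year` rewinds 2092-03-03 to 2092-01-01.
Applying '+242 days' to 2092-01-01: counting 242 days forward gives 2092-08-30.
`weekday 3` advances to the next Wednesday; 2092-08-30 is a Saturday, so it moves forward to 2092-09-03.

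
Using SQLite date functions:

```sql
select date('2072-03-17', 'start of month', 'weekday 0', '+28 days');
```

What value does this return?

`start of month` rewinds 2072-03-17 to 2072-03-01.
`weekday 0` advances to the next Sunday; 2072-03-01 is a Tuesday, so it moves forward to 2072-03-06.
March 2072 has 31 days; 25 remain after the 6th, so 26 days reach 2072-04-01.
Advancing 2 more days within April lands on 2072-04-03.

2072-04-03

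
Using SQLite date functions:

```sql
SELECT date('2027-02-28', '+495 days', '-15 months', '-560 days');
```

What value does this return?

Applying '+495 days' to 2027-02-28: counting 495 days forward gives 2028-07-07.
Adding -15 months to 2028-07-07 gives 2027-04-07.
Applying '-560 days' to 2027-04-07: counting 560 days back gives 2025-09-24.

2025-09-24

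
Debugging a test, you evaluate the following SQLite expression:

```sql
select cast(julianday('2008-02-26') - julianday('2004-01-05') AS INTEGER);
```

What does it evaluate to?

1513

26 days remain in January 2004 after the 5th (31 − 5).
Full months from February 2004 through January 2008 contribute their day counts.
Then 26 days into February 2008.
Total: 26 + 29 + 31 + 30 + 31 + 30 + 31 + 31 + 30 + 31 + 30 + 31 + 31 + 28 + 31 + 30 + 31 + 30 + 31 + 31 + 30 + 31 + 30 + 31 + 31 + 28 + 31 + 30 + 31 + 30 + 31 + 31 + 30 + 31 + 30 + 31 + 31 + 28 + 31 + 30 + 31 + 30 + 31 + 31 + 30 + 31 + 30 + 31 + 31 + 26 = 1513.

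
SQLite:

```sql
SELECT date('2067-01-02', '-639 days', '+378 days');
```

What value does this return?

2066-04-16

Applying '-639 days' to 2067-01-02: counting 639 days back gives 2065-04-03.
Applying '+378 days' to 2065-04-03: counting 378 days forward gives 2066-04-16.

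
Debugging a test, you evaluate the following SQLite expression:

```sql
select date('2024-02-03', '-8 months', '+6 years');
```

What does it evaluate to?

2029-06-03

Adding -8 months to 2024-02-03 gives 2023-06-03.
Adding +6 years to 2023-06-03 gives 2029-06-03.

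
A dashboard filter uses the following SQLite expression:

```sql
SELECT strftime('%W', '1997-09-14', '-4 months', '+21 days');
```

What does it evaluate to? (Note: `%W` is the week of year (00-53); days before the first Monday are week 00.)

First apply '-4 months', '+21 days': 1997-09-14 → 1997-06-04.
1997-06-04 is a Wednesday. SQLite's %W counts Mondays since the year started; the result is 22.

22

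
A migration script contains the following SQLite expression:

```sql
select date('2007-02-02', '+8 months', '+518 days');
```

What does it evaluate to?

Adding +8 months to 2007-02-02 gives 2007-10-02.
Applying '+518 days' to 2007-10-02: counting 518 days forward gives 2009-03-03.

2009-03-03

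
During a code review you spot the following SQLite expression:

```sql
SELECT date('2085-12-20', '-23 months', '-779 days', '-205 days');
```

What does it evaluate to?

2081-05-11

Adding -23 months to 2085-12-20 gives 2084-01-20.
Applying '-779 days' to 2084-01-20: counting 779 days back gives 2081-12-02.
Applying '-205 days' to 2081-12-02: counting 205 days back gives 2081-05-11.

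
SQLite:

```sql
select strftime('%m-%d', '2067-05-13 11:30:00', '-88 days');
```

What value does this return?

02-14

First apply '-88 days': 2067-05-13 11:30:00 → 2067-02-14 11:30:00.
`%m-%d` extracts the month-day: 02-14.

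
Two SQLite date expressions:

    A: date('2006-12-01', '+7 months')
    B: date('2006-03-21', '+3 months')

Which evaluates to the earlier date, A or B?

A = 2007-07-01.
B = 2006-06-21.
B is earlier.

B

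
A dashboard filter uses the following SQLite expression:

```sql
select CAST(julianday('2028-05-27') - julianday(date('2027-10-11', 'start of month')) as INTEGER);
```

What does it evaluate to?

`start of month` rewinds 2027-10-11 to 2027-10-01.
30 days remain in October 2027 after the 1st (31 − 1).
Full months from November 2027 through April 2028 contribute their day counts.
Then 27 days into May 2028.
Total: 30 + 30 + 31 + 31 + 29 + 31 + 30 + 27 = 239.

239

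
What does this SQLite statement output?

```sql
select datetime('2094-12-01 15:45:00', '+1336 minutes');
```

2094-12-02 14:01:00

1336 minutes = 22h 16m; +1336 minutes from 2094-12-01 15:45:00 is 2094-12-02 14:01:00 (crosses midnight).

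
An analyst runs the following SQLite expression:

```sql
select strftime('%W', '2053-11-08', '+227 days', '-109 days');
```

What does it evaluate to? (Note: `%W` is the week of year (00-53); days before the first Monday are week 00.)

First apply '+227 days', '-109 days': 2053-11-08 → 2054-03-06.
2054-03-06 is a Friday. SQLite's %W counts Mondays since the year started; the result is 09.

09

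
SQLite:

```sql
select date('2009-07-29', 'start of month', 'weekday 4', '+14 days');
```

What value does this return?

2009-07-16

`start of month` rewinds 2009-07-29 to 2009-07-01.
`weekday 4` advances to the next Thursday; 2009-07-01 is a Wednesday, so it moves forward to 2009-07-02.
Advancing 14 more days within July lands on 2009-07-16.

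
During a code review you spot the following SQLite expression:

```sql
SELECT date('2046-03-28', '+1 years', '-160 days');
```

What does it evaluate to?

Adding +1 year to 2046-03-28 gives 2047-03-28.
Applying '-160 days' to 2047-03-28: counting 160 days back gives 2046-10-19.

2046-10-19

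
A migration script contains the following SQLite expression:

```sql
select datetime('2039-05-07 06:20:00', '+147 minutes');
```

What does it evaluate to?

147 minutes = 2h 27m; +147 minutes from 2039-05-07 06:20:00 is 2039-05-07 08:47:00.

2039-05-07 08:47:00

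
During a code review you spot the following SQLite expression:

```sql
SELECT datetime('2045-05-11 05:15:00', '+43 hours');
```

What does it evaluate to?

+43 hours from 2045-05-11 05:15:00 is 2045-05-13 00:15:00 (crosses midnight).

2045-05-13 00:15:00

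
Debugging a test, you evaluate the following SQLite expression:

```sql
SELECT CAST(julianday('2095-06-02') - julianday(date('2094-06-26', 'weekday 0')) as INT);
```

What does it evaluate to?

340

`weekday 0` advances to the next Sunday; 2094-06-26 is a Saturday, so it moves forward to 2094-06-27.
3 days remain in June 2094 after the 27th (30 − 27).
Full months from July 2094 through May 2095 contribute their day counts.
Then 2 days into June 2095.
Total: 3 + 31 + 31 + 30 + 31 + 30 + 31 + 31 + 28 + 31 + 30 + 31 + 2 = 340.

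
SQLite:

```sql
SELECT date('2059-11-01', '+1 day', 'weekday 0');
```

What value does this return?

Advancing 1 more day within November lands on 2059-11-02.
`weekday 0` advances to the next Sunday; 2059-11-02 is already a Sunday, so it stays at 2059-11-02.

2059-11-02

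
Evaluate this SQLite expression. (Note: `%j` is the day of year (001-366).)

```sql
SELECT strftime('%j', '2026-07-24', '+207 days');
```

First apply '+207 days': 2026-07-24 → 2027-02-16.
Day-of-year for 2027-02-16: days since 2027-01-01 inclusive = 47, zero-padded to 047.

047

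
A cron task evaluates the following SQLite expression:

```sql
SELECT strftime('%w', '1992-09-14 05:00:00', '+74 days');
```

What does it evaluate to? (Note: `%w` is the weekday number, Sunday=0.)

5

First apply '+74 days': 1992-09-14 05:00:00 → 1992-11-27 05:00:00.
1992-11-27 is a Friday; with Sunday=0 that is 5.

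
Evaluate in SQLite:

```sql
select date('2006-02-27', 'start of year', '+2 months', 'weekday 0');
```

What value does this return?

2006-03-05

`start of year` rewinds 2006-02-27 to 2006-01-01.
Adding +2 months to 2006-01-01 gives 2006-03-01.
`weekday 0` advances to the next Sunday; 2006-03-01 is a Wednesday, so it moves forward to 2006-03-05.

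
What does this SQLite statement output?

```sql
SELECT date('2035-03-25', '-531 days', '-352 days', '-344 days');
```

2031-11-14

Applying '-531 days' to 2035-03-25: counting 531 days back gives 2033-10-10.
Applying '-352 days' to 2033-10-10: counting 352 days back gives 2032-10-23.
Applying '-344 days' to 2032-10-23: counting 344 days back gives 2031-11-14.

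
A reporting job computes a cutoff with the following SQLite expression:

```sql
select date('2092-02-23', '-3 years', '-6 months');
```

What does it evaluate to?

2088-08-23

Adding -3 years to 2092-02-23 gives 2089-02-23.
Adding -6 months to 2089-02-23 gives 2088-08-23.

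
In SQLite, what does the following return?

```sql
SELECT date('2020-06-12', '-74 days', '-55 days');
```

Applying '-74 days' to 2020-06-12: counting 74 days back gives 2020-03-30.
Applying '-55 days' to 2020-03-30: counting 55 days back gives 2020-02-04.

2020-02-04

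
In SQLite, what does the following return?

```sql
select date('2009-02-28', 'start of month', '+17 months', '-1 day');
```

`start of month` rewinds 2009-02-28 to 2009-02-01.
Adding +17 months to 2009-02-01 gives 2010-07-01.
Going back 1 day from 2010-07-01 reaches 2010-06-30 (last day of June, 30 days).

2010-06-30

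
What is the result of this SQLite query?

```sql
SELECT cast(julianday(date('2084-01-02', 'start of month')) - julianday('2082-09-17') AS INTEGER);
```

471

`start of month` rewinds 2084-01-02 to 2084-01-01.
13 days remain in September 2082 after the 17th (30 − 17).
Full months from October 2082 through December 2083 contribute their day counts.
Then 1 day into January 2084.
Total: 13 + 31 + 30 + 31 + 31 + 28 + 31 + 30 + 31 + 30 + 31 + 31 + 30 + 31 + 30 + 31 + 1 = 471.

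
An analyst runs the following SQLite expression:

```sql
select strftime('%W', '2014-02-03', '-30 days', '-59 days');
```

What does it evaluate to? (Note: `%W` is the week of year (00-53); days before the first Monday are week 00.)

44

First apply '-30 days', '-59 days': 2014-02-03 → 2013-11-06.
2013-11-06 is a Wednesday. SQLite's %W counts Mondays since the year started; the result is 44.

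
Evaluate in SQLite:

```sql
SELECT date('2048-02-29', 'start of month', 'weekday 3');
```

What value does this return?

`start of month` rewinds 2048-02-29 to 2048-02-01.
`weekday 3` advances to the next Wednesday; 2048-02-01 is a Saturday, so it moves forward to 2048-02-05.

2048-02-05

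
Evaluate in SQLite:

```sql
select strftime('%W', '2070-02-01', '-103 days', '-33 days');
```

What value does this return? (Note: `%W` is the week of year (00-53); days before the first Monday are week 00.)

37

First apply '-103 days', '-33 days': 2070-02-01 → 2069-09-18.
2069-09-18 is a Wednesday. SQLite's %W counts Mondays since the year started; the result is 37.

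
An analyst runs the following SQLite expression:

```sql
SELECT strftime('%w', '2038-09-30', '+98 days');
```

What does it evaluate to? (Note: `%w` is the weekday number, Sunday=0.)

4

First apply '+98 days': 2038-09-30 → 2039-01-06.
2039-01-06 is a Thursday; with Sunday=0 that is 4.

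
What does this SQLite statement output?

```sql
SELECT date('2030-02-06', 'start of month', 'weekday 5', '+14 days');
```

2030-02-15

`start of month` rewinds 2030-02-06 to 2030-02-01.
`weekday 5` advances to the next Friday; 2030-02-01 is already a Friday, so it stays at 2030-02-01.
Advancing 14 more days within February lands on 2030-02-15.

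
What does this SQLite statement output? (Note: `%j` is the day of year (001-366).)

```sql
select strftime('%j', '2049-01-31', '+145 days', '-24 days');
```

152

First apply '+145 days', '-24 days': 2049-01-31 → 2049-06-01.
Day-of-year for 2049-06-01: days since 2049-01-01 inclusive = 152, zero-padded to 152.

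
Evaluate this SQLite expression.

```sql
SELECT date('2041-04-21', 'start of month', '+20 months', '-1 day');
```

2042-11-30

`start of month` rewinds 2041-04-21 to 2041-04-01.
Adding +20 months to 2041-04-01 gives 2042-12-01.
Going back 1 day from 2042-12-01 reaches 2042-11-30 (last day of November, 30 days).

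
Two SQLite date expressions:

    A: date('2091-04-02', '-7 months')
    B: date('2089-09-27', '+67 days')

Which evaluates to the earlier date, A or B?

A = 2090-09-02.
B = 2089-12-03.
B is earlier.

B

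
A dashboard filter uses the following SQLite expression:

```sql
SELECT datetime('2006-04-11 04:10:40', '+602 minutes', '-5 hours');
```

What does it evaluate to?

2006-04-11 09:12:40

602 minutes = 10h 2m; +602 minutes from 2006-04-11 04:10:40 is 2006-04-11 14:12:40.
-5 hours from 2006-04-11 14:12:40 is 2006-04-11 09:12:40.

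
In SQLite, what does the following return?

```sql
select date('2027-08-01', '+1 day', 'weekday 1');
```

Advancing 1 more day within August lands on 2027-08-02.
`weekday 1` advances to the next Monday; 2027-08-02 is already a Monday, so it stays at 2027-08-02.

2027-08-02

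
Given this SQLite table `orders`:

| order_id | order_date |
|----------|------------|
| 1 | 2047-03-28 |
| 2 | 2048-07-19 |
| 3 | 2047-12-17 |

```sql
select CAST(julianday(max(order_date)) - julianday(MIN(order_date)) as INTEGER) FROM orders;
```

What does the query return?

MIN = 2047-03-28, MAX = 2048-07-19.
3 days remain in March 2047 after the 28th (31 − 28).
Full months from April 2047 through June 2048 contribute their day counts.
Then 19 days into July 2048.
Total: 3 + 30 + 31 + 30 + 31 + 31 + 30 + 31 + 30 + 31 + 31 + 29 + 31 + 30 + 31 + 30 + 19 = 479.

479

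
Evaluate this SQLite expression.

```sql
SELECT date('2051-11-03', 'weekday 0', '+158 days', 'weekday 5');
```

2052-04-12

`weekday 0` advances to the next Sunday; 2051-11-03 is a Friday, so it moves forward to 2051-11-05.
Applying '+158 days' to 2051-11-05: counting 158 days forward gives 2052-04-11.
`weekday 5` advances to the next Friday; 2052-04-11 is a Thursday, so it moves forward to 2052-04-12.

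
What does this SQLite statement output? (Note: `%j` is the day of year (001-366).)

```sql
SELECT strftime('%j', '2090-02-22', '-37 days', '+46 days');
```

062

First apply '-37 days', '+46 days': 2090-02-22 → 2090-03-03.
Day-of-year for 2090-03-03: days since 2090-01-01 inclusive = 62, zero-padded to 062.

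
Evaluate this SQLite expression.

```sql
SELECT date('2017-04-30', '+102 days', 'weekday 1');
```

2017-08-14

Applying '+102 days' to 2017-04-30: counting 102 days forward gives 2017-08-10.
`weekday 1` advances to the next Monday; 2017-08-10 is a Thursday, so it moves forward to 2017-08-14.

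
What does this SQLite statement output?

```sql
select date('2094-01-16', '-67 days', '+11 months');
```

2094-10-10

Applying '-67 days' to 2094-01-16: counting 67 days back gives 2093-11-10.
Adding +11 months to 2093-11-10 gives 2094-10-10.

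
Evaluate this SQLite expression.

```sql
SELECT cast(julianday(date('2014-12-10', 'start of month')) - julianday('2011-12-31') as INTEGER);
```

`start of month` rewinds 2014-12-10 to 2014-12-01.
0 days remain in December 2011 after the 31st (31 − 31).
Full months from January 2012 through November 2014 contribute their day counts.
Then 1 day into December 2014.
Total: 0 + 31 + 29 + 31 + 30 + 31 + 30 + 31 + 31 + 30 + 31 + 30 + 31 + 31 + 28 + 31 + 30 + 31 + 30 + 31 + 31 + 30 + 31 + 30 + 31 + 31 + 28 + 31 + 30 + 31 + 30 + 31 + 31 + 30 + 31 + 30 + 1 = 1066.

1066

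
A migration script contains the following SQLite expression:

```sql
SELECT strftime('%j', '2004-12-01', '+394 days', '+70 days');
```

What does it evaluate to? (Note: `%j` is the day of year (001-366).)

069

First apply '+394 days', '+70 days': 2004-12-01 → 2006-03-10.
Day-of-year for 2006-03-10: days since 2006-01-01 inclusive = 69, zero-padded to 069.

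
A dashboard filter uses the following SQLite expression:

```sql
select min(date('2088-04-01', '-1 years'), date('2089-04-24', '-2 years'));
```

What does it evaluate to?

date('2088-04-01', '-1 years') → 2087-04-01.
date('2089-04-24', '-2 years') → 2087-04-24.
Earlier of the two is 2087-04-01.

2087-04-01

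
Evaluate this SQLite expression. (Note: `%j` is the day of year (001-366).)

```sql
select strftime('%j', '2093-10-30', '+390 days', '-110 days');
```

218

First apply '+390 days', '-110 days': 2093-10-30 → 2094-08-06.
Day-of-year for 2094-08-06: days since 2094-01-01 inclusive = 218, zero-padded to 218.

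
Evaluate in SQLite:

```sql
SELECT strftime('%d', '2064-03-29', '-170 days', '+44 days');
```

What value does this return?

First apply '-170 days', '+44 days': 2064-03-29 → 2063-11-24.
`%d` extracts the 2-digit day of month: 24.

24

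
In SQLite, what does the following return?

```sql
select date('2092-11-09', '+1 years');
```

Adding +1 year to 2092-11-09 gives 2093-11-09.

2093-11-09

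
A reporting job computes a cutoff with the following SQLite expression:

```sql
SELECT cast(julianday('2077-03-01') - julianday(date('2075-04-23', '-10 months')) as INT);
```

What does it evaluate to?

Adding -10 months to 2075-04-23 gives 2074-06-23.
7 days remain in June 2074 after the 23rd (30 − 23).
Full months from July 2074 through February 2077 contribute their day counts.
Then 1 day into March 2077.
Total: 7 + 31 + 31 + 30 + 31 + 30 + 31 + 31 + 28 + 31 + 30 + 31 + 30 + 31 + 31 + 30 + 31 + 30 + 31 + 31 + 29 + 31 + 30 + 31 + 30 + 31 + 31 + 30 + 31 + 30 + 31 + 31 + 28 + 1 = 982.

982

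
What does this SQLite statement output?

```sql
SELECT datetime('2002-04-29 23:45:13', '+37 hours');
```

2002-05-01 12:45:13

+37 hours from 2002-04-29 23:45:13 is 2002-05-01 12:45:13 (crosses midnight).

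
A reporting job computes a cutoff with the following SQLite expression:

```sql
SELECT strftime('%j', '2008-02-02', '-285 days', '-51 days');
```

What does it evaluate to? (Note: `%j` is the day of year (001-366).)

062

First apply '-285 days', '-51 days': 2008-02-02 → 2007-03-03.
Day-of-year for 2007-03-03: days since 2007-01-01 inclusive = 62, zero-padded to 062.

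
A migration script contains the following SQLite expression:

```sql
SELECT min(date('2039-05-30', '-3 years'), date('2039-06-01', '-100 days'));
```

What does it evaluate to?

date('2039-05-30', '-3 years') → 2036-05-30.
date('2039-06-01', '-100 days') → 2039-02-21.
Earlier of the two is 2036-05-30.

2036-05-30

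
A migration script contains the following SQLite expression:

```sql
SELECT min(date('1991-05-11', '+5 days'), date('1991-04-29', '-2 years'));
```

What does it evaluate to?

1989-04-29

date('1991-05-11', '+5 days') → 1991-05-16.
date('1991-04-29', '-2 years') → 1989-04-29.
Earlier of the two is 1989-04-29.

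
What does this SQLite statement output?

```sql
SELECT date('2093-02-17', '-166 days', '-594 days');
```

Applying '-166 days' to 2093-02-17: counting 166 days back gives 2092-09-04.
Applying '-594 days' to 2092-09-04: counting 594 days back gives 2091-01-19.

2091-01-19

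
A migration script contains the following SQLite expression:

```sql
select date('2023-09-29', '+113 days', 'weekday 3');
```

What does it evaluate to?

Applying '+113 days' to 2023-09-29: counting 113 days forward gives 2024-01-20.
`weekday 3` advances to the next Wednesday; 2024-01-20 is a Saturday, so it moves forward to 2024-01-24.

2024-01-24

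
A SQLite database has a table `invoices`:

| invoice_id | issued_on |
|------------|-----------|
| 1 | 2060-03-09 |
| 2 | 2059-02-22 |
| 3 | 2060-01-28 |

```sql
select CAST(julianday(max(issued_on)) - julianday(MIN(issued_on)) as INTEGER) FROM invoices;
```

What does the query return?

MIN = 2059-02-22, MAX = 2060-03-09.
6 days remain in February 2059 after the 22nd (28 − 22).
Full months from March 2059 through February 2060 contribute their day counts.
Then 9 days into March 2060.
Total: 6 + 31 + 30 + 31 + 30 + 31 + 31 + 30 + 31 + 30 + 31 + 31 + 29 + 9 = 381.

381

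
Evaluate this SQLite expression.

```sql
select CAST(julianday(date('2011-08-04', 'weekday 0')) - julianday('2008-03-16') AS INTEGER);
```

1239

`weekday 0` advances to the next Sunday; 2011-08-04 is a Thursday, so it moves forward to 2011-08-07.
15 days remain in March 2008 after the 16th (31 − 16).
Full months from April 2008 through July 2011 contribute their day counts.
Then 7 days into August 2011.
Total: 15 + 30 + 31 + 30 + 31 + 31 + 30 + 31 + 30 + 31 + 31 + 28 + 31 + 30 + 31 + 30 + 31 + 31 + 30 + 31 + 30 + 31 + 31 + 28 + 31 + 30 + 31 + 30 + 31 + 31 + 30 + 31 + 30 + 31 + 31 + 28 + 31 + 30 + 31 + 30 + 31 + 7 = 1239.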